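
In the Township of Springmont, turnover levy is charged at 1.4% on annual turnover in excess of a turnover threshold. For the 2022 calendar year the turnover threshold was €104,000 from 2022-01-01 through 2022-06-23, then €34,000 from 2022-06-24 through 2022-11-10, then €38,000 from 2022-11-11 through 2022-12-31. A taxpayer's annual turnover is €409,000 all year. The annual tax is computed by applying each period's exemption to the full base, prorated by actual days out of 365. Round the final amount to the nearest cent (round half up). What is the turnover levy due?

€4,775.00

2022-01-01 to 2022-06-23: 174 days, exemption €104,000 → (€409,000 − €104,000) × 1.4% × 174/365 = €2,035.5616
2022-06-24 to 2022-11-10: 140 days, exemption €34,000 → (€409,000 − €34,000) × 1.4% × 140/365 = €2,013.6986
2022-11-11 to 2022-12-31: 51 days, exemption €38,000 → (€409,000 − €38,000) × 1.4% × 51/365 = €725.7370
Total = €4,774.9973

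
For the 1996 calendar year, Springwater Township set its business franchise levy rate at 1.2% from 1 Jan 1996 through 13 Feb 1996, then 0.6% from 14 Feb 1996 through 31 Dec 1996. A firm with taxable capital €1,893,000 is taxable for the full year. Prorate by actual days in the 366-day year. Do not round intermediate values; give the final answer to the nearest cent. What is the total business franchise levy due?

1 Jan – 13 Feb 1996: 44 days at 1.2% → €1,893,000 × 1.2% × 44/366 = €2,730.8852
14 Feb – 31 Dec 1996: 322 days at 0.6% → €1,893,000 × 0.6% × 322/366 = €9,992.5574
Total = €12,723.4426

€12,723.44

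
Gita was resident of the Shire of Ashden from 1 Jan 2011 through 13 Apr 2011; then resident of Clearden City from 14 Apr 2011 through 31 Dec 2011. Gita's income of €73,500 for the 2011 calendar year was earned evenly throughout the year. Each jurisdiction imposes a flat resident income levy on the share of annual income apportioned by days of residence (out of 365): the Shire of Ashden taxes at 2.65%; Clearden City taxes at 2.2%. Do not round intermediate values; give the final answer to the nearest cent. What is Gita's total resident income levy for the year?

The Shire of Ashden, 1 Jan – 13 Apr 2011: 103 days → €73,500 × 2.65% × 103/365 = €549.6390
Clearden City, 14 Apr – 31 Dec 2011: 262 days → €73,500 × 2.2% × 262/365 = €1,160.6959
Total = €1,710.3349

€1,710.33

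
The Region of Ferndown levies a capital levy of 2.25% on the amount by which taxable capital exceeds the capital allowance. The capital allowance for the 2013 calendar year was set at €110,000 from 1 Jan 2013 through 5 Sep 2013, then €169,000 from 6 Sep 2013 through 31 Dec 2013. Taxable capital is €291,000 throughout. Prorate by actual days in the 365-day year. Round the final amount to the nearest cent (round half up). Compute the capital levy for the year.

€3,646.97

1 Jan – 5 Sep 2013: 248 days, exemption €110,000 → (€291,000 − €110,000) × 2.25% × 248/365 = €2,767.0685
6 Sep – 31 Dec 2013: 117 days, exemption €169,000 → (€291,000 − €169,000) × 2.25% × 117/365 = €879.9041
Total = €3,646.9726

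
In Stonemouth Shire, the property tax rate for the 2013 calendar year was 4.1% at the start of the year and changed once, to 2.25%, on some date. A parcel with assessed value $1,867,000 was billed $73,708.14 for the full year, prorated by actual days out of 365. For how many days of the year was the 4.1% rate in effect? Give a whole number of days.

335 days

Let d = days at the first rate; then 365 − d days at the second rate.
$1,867,000 × [4.1%·d + 2.25%·(365−d)] / 365 = $73,708.14
Solving gives d = 335, so the new rate took effect on 2 Dec 2013.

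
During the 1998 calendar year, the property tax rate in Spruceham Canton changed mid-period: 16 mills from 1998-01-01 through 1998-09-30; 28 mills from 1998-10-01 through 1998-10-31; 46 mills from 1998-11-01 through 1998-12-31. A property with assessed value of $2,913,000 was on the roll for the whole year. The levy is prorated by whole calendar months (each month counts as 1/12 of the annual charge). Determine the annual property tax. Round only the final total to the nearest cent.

1998-01-01 to 1998-09-30: 9 months at 16 mills → $2,913,000 × 1.6% × 9/12 = $34,956.0000
1998-10-01 to 1998-10-31: 1 month at 28 mills → $2,913,000 × 2.8% × 1/12 = $6,797.0000
1998-11-01 to 1998-12-31: 2 months at 46 mills → $2,913,000 × 4.6% × 2/12 = $22,333.0000
Total = $64,086.0000

$64,086.00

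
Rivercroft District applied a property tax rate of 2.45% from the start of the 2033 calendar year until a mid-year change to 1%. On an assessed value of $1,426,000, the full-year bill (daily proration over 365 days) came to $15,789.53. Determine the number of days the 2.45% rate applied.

Let d = days at the first rate; then 365 − d days at the second rate.
$1,426,000 × [2.45%·d + 1%·(365−d)] / 365 = $15,789.53
Solving gives d = 27, so the new rate took effect on 28 Jan 2033.

27 days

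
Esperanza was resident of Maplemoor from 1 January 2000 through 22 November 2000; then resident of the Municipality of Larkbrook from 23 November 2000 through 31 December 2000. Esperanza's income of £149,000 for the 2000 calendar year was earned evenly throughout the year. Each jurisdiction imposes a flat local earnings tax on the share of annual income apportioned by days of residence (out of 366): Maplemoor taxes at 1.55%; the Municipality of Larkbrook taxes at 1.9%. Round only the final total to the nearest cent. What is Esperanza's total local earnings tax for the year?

Maplemoor, 1 January – 22 November 2000: 327 days → £149,000 × 1.55% × 327/366 = £2,063.4057
The Municipality of Larkbrook, 23 November – 31 December 2000: 39 days → £149,000 × 1.9% × 39/366 = £301.6639
Total = £2,365.0697

£2,365.07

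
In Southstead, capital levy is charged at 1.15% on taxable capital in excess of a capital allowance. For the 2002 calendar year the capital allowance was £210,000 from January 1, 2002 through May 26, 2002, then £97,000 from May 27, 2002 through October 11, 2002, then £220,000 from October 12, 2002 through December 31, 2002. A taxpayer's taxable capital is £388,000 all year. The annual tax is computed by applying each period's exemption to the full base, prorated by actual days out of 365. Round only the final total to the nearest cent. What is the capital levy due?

£2,512.80

January 1 – May 26, 2002: 146 days, exemption £210,000 → (£388,000 − £210,000) × 1.15% × 146/365 = £818.8000
May 27 – October 11, 2002: 138 days, exemption £97,000 → (£388,000 − £97,000) × 1.15% × 138/365 = £1,265.2521
October 12 – December 31, 2002: 81 days, exemption £220,000 → (£388,000 − £220,000) × 1.15% × 81/365 = £428.7452
Total = £2,512.7973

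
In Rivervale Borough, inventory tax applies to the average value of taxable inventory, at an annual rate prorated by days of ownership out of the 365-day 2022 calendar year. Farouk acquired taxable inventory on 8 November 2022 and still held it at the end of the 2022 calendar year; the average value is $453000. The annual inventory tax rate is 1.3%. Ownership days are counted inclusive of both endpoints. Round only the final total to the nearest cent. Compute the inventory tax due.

$871.25

Days held (8 November – 31 December 2022): 54 out of 365
Tax = $453000 × 1.3% × 54/365 = $871.2493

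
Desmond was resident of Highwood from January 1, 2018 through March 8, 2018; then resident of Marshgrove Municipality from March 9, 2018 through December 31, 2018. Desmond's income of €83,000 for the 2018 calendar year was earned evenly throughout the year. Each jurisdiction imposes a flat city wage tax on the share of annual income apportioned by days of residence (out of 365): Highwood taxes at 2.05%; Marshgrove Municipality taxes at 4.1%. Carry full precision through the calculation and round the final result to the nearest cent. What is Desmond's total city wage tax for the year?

€3,090.67

Highwood, January 1 – March 8, 2018: 67 days → €83,000 × 2.05% × 67/365 = €312.3301
Marshgrove Municipality, March 9 – December 31, 2018: 298 days → €83,000 × 4.1% × 298/365 = €2,778.3397
Total = €3,090.6699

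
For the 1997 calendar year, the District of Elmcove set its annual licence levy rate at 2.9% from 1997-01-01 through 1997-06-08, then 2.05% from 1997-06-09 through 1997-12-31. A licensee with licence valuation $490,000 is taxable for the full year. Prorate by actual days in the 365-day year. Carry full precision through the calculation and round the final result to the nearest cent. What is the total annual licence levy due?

$11,859.34

1997-01-01 to 1997-06-08: 159 days at 2.9% → $490,000 × 2.9% × 159/365 = $6,190.1096
1997-06-09 to 1997-12-31: 206 days at 2.05% → $490,000 × 2.05% × 206/365 = $5,669.2329
Total = $11,859.3425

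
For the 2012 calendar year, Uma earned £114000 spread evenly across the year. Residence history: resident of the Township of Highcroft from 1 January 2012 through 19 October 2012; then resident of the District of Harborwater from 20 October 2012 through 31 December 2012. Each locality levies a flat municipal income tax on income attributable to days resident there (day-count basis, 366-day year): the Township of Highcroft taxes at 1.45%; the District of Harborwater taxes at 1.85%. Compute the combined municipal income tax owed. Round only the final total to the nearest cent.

£1743.95

The Township of Highcroft, 1 January – 19 October 2012: 293 days → £114000 × 1.45% × 293/366 = £1323.3033
The District of Harborwater, 20 October – 31 December 2012: 73 days → £114000 × 1.85% × 73/366 = £420.6475
Total = £1743.9508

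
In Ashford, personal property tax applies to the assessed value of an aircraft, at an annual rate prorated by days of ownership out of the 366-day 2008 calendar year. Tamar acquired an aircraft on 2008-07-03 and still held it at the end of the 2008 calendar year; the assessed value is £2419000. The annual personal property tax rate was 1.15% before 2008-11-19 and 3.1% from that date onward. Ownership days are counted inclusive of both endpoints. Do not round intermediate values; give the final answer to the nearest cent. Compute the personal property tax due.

2008-07-03 to 2008-11-18: 139 days at 1.15% → £2419000 × 1.15% × 139/366 = £10564.9495
2008-11-19 to 2008-12-31: 43 days at 3.1% → £2419000 × 3.1% × 43/366 = £8810.1831
Total = £19375.1325

£19375.13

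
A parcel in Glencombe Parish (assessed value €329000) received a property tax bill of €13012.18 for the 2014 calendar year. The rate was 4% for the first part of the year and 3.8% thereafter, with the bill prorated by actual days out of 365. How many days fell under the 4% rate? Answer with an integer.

283 days

Let d = days at the first rate; then 365 − d days at the second rate.
€329000 × [4%·d + 3.8%·(365−d)] / 365 = €13012.18
Solving gives d = 283, so the new rate took effect on 11 October 2014.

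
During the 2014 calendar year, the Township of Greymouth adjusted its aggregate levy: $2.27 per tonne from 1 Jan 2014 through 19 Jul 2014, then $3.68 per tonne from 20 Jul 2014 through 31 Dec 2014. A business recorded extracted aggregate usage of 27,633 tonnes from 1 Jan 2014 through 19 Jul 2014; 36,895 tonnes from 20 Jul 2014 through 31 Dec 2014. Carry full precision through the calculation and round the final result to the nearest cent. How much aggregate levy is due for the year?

1 Jan – 19 Jul 2014: 27,633 tonnes at $2.27/tonne → $62726.91
20 Jul – 31 Dec 2014: 36,895 tonnes at $3.68/tonne → $135773.60

$198500.51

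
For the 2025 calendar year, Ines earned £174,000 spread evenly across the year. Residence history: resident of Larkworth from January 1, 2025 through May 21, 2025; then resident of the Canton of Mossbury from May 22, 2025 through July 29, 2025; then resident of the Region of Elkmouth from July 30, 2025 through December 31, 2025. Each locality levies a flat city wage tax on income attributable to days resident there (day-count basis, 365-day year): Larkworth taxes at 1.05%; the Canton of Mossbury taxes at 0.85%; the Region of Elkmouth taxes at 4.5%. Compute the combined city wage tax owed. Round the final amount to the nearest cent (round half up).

£4,310.43

Larkworth, January 1 – May 21, 2025: 141 days → £174,000 × 1.05% × 141/365 = £705.7726
The Canton of Mossbury, May 22 – July 29, 2025: 69 days → £174,000 × 0.85% × 69/365 = £279.5918
The Region of Elkmouth, July 30 – December 31, 2025: 155 days → £174,000 × 4.5% × 155/365 = £3,325.0685
Total = £4,310.4329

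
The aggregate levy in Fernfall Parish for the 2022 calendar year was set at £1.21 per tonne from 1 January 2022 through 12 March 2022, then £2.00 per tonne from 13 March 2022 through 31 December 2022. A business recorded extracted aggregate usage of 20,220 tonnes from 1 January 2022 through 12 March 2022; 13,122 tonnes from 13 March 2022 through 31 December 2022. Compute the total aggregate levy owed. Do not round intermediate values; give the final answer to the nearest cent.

£50710.20

1 January – 12 March 2022: 20,220 tonnes at £1.21/tonne → £24466.20
13 March – 31 December 2022: 13,122 tonnes at £2.00/tonne → £26244.00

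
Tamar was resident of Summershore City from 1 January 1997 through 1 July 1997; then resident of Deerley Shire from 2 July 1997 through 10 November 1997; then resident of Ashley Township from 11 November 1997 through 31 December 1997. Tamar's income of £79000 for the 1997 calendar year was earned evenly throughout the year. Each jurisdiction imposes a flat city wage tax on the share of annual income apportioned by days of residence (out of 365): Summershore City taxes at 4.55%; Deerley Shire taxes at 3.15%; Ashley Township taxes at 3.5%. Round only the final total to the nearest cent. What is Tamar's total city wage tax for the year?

Summershore City, 1 January – 1 July 1997: 182 days → £79000 × 4.55% × 182/365 = £1792.3260
Deerley Shire, 2 July – 10 November 1997: 132 days → £79000 × 3.15% × 132/365 = £899.9507
Ashley Township, 11 November – 31 December 1997: 51 days → £79000 × 3.5% × 51/365 = £386.3425
Total = £3078.6192

£3078.62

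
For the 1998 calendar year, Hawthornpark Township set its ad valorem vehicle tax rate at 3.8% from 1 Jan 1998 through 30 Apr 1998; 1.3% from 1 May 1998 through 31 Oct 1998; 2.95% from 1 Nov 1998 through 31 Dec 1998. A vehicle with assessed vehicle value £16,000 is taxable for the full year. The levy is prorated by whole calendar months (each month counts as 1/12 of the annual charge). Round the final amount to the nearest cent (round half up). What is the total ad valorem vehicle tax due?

1 Jan – 30 Apr 1998: 4 months at 3.8% → £16,000 × 3.8% × 4/12 = £202.6667
1 May – 31 Oct 1998: 6 months at 1.3% → £16,000 × 1.3% × 6/12 = £104.0000
1 Nov – 31 Dec 1998: 2 months at 2.95% → £16,000 × 2.95% × 2/12 = £78.6667
Total = £385.3333

£385.33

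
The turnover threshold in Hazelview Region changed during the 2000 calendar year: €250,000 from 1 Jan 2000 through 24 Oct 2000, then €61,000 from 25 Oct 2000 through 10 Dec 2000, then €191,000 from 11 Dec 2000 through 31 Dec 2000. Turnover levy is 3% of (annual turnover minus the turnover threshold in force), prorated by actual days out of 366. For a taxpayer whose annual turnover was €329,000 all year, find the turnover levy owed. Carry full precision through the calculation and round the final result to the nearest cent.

1 Jan – 24 Oct 2000: 298 days, exemption €250,000 → (€329,000 − €250,000) × 3% × 298/366 = €1,929.6721
25 Oct – 10 Dec 2000: 47 days, exemption €61,000 → (€329,000 − €61,000) × 3% × 47/366 = €1,032.4590
11 Dec – 31 Dec 2000: 21 days, exemption €191,000 → (€329,000 − €191,000) × 3% × 21/366 = €237.5410
Total = €3,199.6721

€3,199.67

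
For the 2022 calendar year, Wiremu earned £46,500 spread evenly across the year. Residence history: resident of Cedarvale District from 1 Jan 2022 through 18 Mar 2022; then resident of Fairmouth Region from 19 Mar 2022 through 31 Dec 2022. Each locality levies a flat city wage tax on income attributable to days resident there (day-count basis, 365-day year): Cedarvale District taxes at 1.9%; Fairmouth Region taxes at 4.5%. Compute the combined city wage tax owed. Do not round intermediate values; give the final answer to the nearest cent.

Cedarvale District, 1 Jan – 18 Mar 2022: 77 days → £46,500 × 1.9% × 77/365 = £186.3822
Fairmouth Region, 19 Mar – 31 Dec 2022: 288 days → £46,500 × 4.5% × 288/365 = £1,651.0685
Total = £1,837.4507

£1,837.45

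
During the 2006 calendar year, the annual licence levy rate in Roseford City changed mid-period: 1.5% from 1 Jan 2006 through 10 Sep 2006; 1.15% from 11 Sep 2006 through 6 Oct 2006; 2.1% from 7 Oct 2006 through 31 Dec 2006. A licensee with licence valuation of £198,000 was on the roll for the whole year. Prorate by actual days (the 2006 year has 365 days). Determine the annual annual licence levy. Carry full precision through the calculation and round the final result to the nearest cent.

1 Jan – 10 Sep 2006: 253 days at 1.5% → £198,000 × 1.5% × 253/365 = £2,058.6575
11 Sep – 6 Oct 2006: 26 days at 1.15% → £198,000 × 1.15% × 26/365 = £162.1973
7 Oct – 31 Dec 2006: 86 days at 2.1% → £198,000 × 2.1% × 86/365 = £979.6932
Total = £3,200.5479

£3,200.55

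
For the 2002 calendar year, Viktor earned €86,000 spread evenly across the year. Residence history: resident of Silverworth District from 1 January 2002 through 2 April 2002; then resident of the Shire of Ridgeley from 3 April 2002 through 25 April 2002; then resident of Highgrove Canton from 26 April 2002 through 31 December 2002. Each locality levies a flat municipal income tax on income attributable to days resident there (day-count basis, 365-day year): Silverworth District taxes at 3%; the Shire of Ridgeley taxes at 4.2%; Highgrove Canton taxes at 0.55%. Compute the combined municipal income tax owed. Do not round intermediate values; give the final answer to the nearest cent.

Silverworth District, 1 January – 2 April 2002: 92 days → €86,000 × 3% × 92/365 = €650.3014
The Shire of Ridgeley, 3 April – 25 April 2002: 23 days → €86,000 × 4.2% × 23/365 = €227.6055
Highgrove Canton, 26 April – 31 December 2002: 250 days → €86,000 × 0.55% × 250/365 = €323.9726
Total = €1,201.8795

€1,201.88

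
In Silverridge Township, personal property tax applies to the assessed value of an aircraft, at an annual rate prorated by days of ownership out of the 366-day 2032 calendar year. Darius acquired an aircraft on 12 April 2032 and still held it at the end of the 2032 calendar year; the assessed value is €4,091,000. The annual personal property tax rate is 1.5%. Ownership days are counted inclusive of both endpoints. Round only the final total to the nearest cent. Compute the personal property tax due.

Days held (12 April – 31 December 2032): 264 out of 366
Tax = €4,091,000 × 1.5% × 264/366 = €44,263.2787

€44,263.28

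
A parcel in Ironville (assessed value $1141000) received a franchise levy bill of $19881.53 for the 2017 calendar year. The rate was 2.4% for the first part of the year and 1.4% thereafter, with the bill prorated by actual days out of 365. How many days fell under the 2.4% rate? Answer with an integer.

125 days

Let d = days at the first rate; then 365 − d days at the second rate.
$1141000 × [2.4%·d + 1.4%·(365−d)] / 365 = $19881.53
Solving gives d = 125, so the new rate took effect on 6 May 2017.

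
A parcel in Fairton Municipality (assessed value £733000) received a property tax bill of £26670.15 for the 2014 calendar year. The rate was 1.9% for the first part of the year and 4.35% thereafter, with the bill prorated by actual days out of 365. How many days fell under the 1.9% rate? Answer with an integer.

Let d = days at the first rate; then 365 − d days at the second rate.
£733000 × [1.9%·d + 4.35%·(365−d)] / 365 = £26670.15
Solving gives d = 106, so the new rate took effect on April 17, 2014.

106 days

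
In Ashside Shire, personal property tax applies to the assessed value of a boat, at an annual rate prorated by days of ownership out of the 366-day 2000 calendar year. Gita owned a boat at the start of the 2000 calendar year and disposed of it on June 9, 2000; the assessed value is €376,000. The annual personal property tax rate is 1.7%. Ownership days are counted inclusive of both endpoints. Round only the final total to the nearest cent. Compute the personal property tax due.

Days held (January 1 – June 9, 2000): 161 out of 366
Tax = €376,000 × 1.7% × 161/366 = €2,811.7814

€2,811.78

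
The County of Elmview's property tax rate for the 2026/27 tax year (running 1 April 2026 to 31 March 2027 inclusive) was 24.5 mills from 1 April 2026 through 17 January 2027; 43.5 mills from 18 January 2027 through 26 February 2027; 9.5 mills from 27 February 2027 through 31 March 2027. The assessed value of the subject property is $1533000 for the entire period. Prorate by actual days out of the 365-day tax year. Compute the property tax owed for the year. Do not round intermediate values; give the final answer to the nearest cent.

1 April 2026 – 17 January 2027: 292 days at 24.5 mills → $1533000 × 2.45% × 292/365 = $30046.8000
18 January – 26 February 2027: 40 days at 43.5 mills → $1533000 × 4.35% × 40/365 = $7308.0000
27 February – 31 March 2027: 33 days at 9.5 mills → $1533000 × 0.95% × 33/365 = $1316.7000
Total = $38671.5000

$38671.50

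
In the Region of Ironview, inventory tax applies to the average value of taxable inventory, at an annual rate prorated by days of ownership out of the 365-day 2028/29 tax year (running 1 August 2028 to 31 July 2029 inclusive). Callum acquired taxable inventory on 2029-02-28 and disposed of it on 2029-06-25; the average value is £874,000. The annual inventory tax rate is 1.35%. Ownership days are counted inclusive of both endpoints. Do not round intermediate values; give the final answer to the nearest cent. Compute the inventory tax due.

£3,814.47

Days held (2029-02-28 to 2029-06-25): 118 out of 365
Tax = £874,000 × 1.35% × 118/365 = £3,814.4712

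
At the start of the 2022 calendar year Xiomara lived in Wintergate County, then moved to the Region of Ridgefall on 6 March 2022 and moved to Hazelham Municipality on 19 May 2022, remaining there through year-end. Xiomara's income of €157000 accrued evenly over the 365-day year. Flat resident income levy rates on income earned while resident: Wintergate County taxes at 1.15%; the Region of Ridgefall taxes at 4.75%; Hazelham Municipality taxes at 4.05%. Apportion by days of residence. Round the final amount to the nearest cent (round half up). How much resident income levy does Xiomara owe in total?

€5782.98

Wintergate County, 1 January – 5 March 2022: 64 days → €157000 × 1.15% × 64/365 = €316.5808
The Region of Ridgefall, 6 March – 18 May 2022: 74 days → €157000 × 4.75% × 74/365 = €1511.9315
Hazelham Municipality, 19 May – 31 December 2022: 227 days → €157000 × 4.05% × 227/365 = €3954.4644
Total = €5782.9767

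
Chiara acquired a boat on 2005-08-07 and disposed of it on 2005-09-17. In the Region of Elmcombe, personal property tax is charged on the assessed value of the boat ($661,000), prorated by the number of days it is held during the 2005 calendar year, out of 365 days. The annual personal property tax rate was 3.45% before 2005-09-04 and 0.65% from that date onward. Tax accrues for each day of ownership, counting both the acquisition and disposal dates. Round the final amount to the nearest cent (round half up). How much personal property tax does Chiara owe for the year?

2005-08-07 to 2005-09-03: 28 days at 3.45% → $661,000 × 3.45% × 28/365 = $1,749.3863
2005-09-04 to 2005-09-17: 14 days at 0.65% → $661,000 × 0.65% × 14/365 = $164.7973
Total = $1,914.1836

$1,914.18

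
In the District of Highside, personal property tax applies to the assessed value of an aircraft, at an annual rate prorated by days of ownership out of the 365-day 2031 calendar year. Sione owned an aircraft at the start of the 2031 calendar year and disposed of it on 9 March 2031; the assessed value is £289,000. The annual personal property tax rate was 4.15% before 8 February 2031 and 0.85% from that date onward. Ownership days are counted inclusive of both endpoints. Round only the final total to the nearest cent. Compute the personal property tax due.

1 January – 7 February 2031: 38 days at 4.15% → £289,000 × 4.15% × 38/365 = £1,248.6384
8 February – 9 March 2031: 30 days at 0.85% → £289,000 × 0.85% × 30/365 = £201.9041
Total = £1,450.5425

£1,450.54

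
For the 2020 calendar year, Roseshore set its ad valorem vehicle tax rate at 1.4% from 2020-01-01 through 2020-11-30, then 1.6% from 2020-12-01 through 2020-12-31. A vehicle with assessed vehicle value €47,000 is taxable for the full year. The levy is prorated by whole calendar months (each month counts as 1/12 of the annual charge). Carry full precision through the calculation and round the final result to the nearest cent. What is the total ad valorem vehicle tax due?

2020-01-01 to 2020-11-30: 11 months at 1.4% → €47,000 × 1.4% × 11/12 = €603.1667
2020-12-01 to 2020-12-31: 1 month at 1.6% → €47,000 × 1.6% × 1/12 = €62.6667
Total = €665.8333

€665.83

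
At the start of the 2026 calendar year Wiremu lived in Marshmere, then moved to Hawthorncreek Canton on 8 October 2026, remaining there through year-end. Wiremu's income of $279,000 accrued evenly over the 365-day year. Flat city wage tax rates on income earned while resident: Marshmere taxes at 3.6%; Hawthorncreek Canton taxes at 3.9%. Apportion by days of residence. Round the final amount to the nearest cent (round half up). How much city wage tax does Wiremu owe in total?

Marshmere, 1 January – 7 October 2026: 280 days → $279,000 × 3.6% × 280/365 = $7,704.9863
Hawthorncreek Canton, 8 October – 31 December 2026: 85 days → $279,000 × 3.9% × 85/365 = $2,533.9315
Total = $10,238.9178

$10,238.92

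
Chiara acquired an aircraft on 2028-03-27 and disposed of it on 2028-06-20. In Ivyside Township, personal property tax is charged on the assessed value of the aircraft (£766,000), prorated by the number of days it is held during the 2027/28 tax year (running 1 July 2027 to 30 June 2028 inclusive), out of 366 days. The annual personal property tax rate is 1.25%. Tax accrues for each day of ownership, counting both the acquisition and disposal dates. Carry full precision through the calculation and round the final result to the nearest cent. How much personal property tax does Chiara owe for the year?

£2,249.86

Days held (2028-03-27 to 2028-06-20): 86 out of 366
Tax = £766,000 × 1.25% × 86/366 = £2,249.8634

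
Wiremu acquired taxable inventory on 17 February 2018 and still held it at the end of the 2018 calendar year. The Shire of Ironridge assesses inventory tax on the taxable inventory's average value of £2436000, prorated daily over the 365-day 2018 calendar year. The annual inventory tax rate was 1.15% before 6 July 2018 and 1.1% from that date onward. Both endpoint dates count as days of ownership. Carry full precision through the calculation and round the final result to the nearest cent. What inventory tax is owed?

£23809.40

17 February – 5 July 2018: 139 days at 1.15% → £2436000 × 1.15% × 139/365 = £10668.3452
6 July – 31 December 2018: 179 days at 1.1% → £2436000 × 1.1% × 179/365 = £13141.0521
Total = £23809.3973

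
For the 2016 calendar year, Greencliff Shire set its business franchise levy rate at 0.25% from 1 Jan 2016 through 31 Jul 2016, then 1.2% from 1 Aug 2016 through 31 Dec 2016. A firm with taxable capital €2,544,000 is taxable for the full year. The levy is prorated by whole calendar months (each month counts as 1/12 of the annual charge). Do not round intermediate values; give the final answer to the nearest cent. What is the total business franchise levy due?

1 Jan – 31 Jul 2016: 7 months at 0.25% → €2,544,000 × 0.25% × 7/12 = €3,710.0000
1 Aug – 31 Dec 2016: 5 months at 1.2% → €2,544,000 × 1.2% × 5/12 = €12,720.0000
Total = €16,430.0000

€16,430.00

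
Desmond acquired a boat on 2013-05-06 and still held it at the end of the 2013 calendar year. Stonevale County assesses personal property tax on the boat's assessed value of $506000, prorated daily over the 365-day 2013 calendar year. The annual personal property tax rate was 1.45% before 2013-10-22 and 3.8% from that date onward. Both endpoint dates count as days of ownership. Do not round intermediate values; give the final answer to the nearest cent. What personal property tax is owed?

$7137.37

2013-05-06 to 2013-10-21: 169 days at 1.45% → $506000 × 1.45% × 169/365 = $3397.1315
2013-10-22 to 2013-12-31: 71 days at 3.8% → $506000 × 3.8% × 71/365 = $3740.2411
Total = $7137.3726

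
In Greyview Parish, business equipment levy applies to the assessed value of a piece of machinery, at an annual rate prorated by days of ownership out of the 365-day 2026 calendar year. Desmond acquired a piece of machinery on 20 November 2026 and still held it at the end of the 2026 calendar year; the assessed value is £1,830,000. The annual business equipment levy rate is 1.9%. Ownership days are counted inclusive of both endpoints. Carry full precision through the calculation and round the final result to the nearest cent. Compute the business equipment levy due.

Days held (20 November – 31 December 2026): 42 out of 365
Tax = £1,830,000 × 1.9% × 42/365 = £4,000.9315

£4,000.93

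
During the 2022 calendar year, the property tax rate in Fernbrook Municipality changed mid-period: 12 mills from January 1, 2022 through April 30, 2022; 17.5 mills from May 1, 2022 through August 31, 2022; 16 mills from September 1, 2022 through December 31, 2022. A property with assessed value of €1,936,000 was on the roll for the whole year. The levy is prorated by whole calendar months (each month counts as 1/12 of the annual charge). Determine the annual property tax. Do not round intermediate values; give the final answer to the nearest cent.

January 1 – April 30, 2022: 4 months at 12 mills → €1,936,000 × 1.2% × 4/12 = €7,744.0000
May 1 – August 31, 2022: 4 months at 17.5 mills → €1,936,000 × 1.75% × 4/12 = €11,293.3333
September 1 – December 31, 2022: 4 months at 16 mills → €1,936,000 × 1.6% × 4/12 = €10,325.3333
Total = €29,362.6667

€29,362.67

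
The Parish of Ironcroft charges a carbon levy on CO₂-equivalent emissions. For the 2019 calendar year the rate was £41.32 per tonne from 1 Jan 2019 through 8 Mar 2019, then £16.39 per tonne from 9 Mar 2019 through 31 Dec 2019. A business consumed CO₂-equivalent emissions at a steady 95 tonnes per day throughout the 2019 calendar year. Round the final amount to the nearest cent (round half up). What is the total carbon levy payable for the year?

£727,002.70

1 Jan – 8 Mar 2019: 67 days × 95 tonnes/day = 6,365 tonnes at £41.32/tonne → £263,001.80
9 Mar – 31 Dec 2019: 298 days × 95 tonnes/day = 28,310 tonnes at £16.39/tonne → £464,000.90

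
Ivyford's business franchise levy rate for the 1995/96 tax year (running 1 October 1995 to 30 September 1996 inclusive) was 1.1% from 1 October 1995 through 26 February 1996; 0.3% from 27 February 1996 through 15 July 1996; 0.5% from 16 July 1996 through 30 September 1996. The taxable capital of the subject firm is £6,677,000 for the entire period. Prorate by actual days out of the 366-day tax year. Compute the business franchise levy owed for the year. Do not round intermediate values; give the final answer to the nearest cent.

£44,586.31

1 October 1995 – 26 February 1996: 149 days at 1.1% → £6,677,000 × 1.1% × 149/366 = £29,900.5546
27 February – 15 July 1996: 140 days at 0.3% → £6,677,000 × 0.3% × 140/366 = £7,662.1311
16 July – 30 September 1996: 77 days at 0.5% → £6,677,000 × 0.5% × 77/366 = £7,023.6202
Total = £44,586.3060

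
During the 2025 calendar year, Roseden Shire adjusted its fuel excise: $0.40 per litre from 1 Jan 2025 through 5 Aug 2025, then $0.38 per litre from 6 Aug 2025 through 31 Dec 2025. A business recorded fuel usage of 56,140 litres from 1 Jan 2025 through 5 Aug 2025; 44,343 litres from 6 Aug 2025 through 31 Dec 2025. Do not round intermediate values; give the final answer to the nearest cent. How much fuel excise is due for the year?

$39,306.34

1 Jan – 5 Aug 2025: 56,140 litres at $0.40/litre → $22,456.00
6 Aug – 31 Dec 2025: 44,343 litres at $0.38/litre → $16,850.34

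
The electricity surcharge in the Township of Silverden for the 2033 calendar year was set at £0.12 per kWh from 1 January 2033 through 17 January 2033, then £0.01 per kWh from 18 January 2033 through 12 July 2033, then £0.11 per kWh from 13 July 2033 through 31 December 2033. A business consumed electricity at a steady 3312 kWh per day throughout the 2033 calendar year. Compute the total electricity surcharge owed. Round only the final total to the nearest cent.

£75248.64

1 January – 17 January 2033: 17 days × 3312 kWh/day = 56,304 kWh at £0.12/kWh → £6756.48
18 January – 12 July 2033: 176 days × 3312 kWh/day = 582,912 kWh at £0.01/kWh → £5829.12
13 July – 31 December 2033: 172 days × 3312 kWh/day = 569,664 kWh at £0.11/kWh → £62663.04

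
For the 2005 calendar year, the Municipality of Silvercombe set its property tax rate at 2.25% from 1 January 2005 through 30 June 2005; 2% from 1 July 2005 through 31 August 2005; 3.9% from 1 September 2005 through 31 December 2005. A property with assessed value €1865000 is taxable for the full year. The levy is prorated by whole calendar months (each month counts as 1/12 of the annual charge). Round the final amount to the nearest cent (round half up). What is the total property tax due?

1 January – 30 June 2005: 6 months at 2.25% → €1865000 × 2.25% × 6/12 = €20981.2500
1 July – 31 August 2005: 2 months at 2% → €1865000 × 2% × 2/12 = €6216.6667
1 September – 31 December 2005: 4 months at 3.9% → €1865000 × 3.9% × 4/12 = €24245.0000
Total = €51442.9167

€51442.92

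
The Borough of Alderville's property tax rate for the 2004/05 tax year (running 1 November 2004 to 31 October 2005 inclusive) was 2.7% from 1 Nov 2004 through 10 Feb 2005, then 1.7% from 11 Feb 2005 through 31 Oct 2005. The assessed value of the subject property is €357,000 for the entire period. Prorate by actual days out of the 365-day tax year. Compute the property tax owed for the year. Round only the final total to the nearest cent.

€7,066.64

1 Nov 2004 – 10 Feb 2005: 102 days at 2.7% → €357,000 × 2.7% × 102/365 = €2,693.6384
11 Feb – 31 Oct 2005: 263 days at 1.7% → €357,000 × 1.7% × 263/365 = €4,373.0055
Total = €7,066.6438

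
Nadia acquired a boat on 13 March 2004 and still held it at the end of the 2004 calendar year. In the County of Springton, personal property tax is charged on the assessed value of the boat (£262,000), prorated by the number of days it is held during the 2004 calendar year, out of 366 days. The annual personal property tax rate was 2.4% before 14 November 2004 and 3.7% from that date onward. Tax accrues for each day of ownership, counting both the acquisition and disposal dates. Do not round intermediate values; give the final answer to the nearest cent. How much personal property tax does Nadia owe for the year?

13 March – 13 November 2004: 246 days at 2.4% → £262,000 × 2.4% × 246/366 = £4,226.3607
14 November – 31 December 2004: 48 days at 3.7% → £262,000 × 3.7% × 48/366 = £1,271.3443
Total = £5,497.7049

£5,497.70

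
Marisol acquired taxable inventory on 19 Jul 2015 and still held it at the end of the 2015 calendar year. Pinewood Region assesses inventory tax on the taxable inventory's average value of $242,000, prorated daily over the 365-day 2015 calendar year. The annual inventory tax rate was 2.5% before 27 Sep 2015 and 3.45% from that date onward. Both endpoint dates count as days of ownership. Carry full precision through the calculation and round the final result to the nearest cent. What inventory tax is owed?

19 Jul – 26 Sep 2015: 70 days at 2.5% → $242,000 × 2.5% × 70/365 = $1,160.2740
27 Sep – 31 Dec 2015: 96 days at 3.45% → $242,000 × 3.45% × 96/365 = $2,195.9014
Total = $3,356.1753

$3,356.18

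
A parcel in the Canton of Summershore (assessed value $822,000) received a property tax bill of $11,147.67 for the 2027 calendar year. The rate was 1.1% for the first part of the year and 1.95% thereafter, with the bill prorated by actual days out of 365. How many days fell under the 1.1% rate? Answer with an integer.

Let d = days at the first rate; then 365 − d days at the second rate.
$822,000 × [1.1%·d + 1.95%·(365−d)] / 365 = $11,147.67
Solving gives d = 255, so the new rate took effect on 13 September 2027.

255 days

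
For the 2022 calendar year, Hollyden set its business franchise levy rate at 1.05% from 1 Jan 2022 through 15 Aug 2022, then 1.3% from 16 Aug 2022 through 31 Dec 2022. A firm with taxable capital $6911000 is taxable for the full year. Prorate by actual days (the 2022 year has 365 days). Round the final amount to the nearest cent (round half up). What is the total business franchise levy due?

1 Jan – 15 Aug 2022: 227 days at 1.05% → $6911000 × 1.05% × 227/365 = $45129.7767
16 Aug – 31 Dec 2022: 138 days at 1.3% → $6911000 × 1.3% × 138/365 = $33968.0384
Total = $79097.8151

$79097.82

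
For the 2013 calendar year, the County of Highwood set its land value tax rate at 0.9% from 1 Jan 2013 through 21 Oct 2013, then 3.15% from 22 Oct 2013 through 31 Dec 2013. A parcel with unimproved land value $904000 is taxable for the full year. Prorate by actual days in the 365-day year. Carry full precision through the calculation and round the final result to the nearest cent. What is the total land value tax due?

$12092.55

1 Jan – 21 Oct 2013: 294 days at 0.9% → $904000 × 0.9% × 294/365 = $6553.3808
22 Oct – 31 Dec 2013: 71 days at 3.15% → $904000 × 3.15% × 71/365 = $5539.1671
Total = $12092.5479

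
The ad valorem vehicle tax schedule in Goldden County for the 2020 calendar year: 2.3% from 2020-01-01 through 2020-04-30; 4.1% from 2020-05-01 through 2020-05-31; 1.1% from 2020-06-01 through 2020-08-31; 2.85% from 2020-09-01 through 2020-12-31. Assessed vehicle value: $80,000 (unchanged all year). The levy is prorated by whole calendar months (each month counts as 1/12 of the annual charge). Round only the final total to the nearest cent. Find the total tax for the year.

$1,866.67

2020-01-01 to 2020-04-30: 4 months at 2.3% → $80,000 × 2.3% × 4/12 = $613.3333
2020-05-01 to 2020-05-31: 1 month at 4.1% → $80,000 × 4.1% × 1/12 = $273.3333
2020-06-01 to 2020-08-31: 3 months at 1.1% → $80,000 × 1.1% × 3/12 = $220.0000
2020-09-01 to 2020-12-31: 4 months at 2.85% → $80,000 × 2.85% × 4/12 = $760.0000
Total = $1,866.6667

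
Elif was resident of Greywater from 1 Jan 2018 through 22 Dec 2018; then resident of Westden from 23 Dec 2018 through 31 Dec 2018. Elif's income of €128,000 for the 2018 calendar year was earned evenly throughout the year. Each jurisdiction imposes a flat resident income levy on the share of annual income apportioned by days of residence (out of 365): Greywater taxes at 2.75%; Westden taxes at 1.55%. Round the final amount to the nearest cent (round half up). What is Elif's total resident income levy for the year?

€3,482.13

Greywater, 1 Jan – 22 Dec 2018: 356 days → €128,000 × 2.75% × 356/365 = €3,433.2055
Westden, 23 Dec – 31 Dec 2018: 9 days → €128,000 × 1.55% × 9/365 = €48.9205
Total = €3,482.1260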